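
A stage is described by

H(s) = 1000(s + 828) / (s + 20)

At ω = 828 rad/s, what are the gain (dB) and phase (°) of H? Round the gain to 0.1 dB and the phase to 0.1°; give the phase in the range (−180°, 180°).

63.0 dB, -43.6°

At s = jω = j828:
zero (s+828): 828 + j828 → |·| = √(828²+828²) = √1371168 ≈ 1171, ∠ = arctan(828/828) ≈ 45.00°
pole (s+20): 20 + j828 → |·| = √(20²+828²) = √685984 ≈ 828.24, ∠ = arctan(828/20) ≈ 88.62°
|H| = 1000 · 1171 / 828.24 ≈ 1413.8
Gain = 20 log₁₀(1413.8) ≈ 63.01 dB
∠H = 45.00° − 88.62° = -43.62°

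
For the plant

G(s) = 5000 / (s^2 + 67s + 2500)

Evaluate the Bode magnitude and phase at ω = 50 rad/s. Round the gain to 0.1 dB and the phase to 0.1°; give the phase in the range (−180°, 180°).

At s = jω = j50:
quadratic: (j50)² + 67·j50 + 2500 = 0 + j3350 → |·| ≈ 3350, ∠ ≈ 90.00°
|G| = 5000 / 3350 ≈ 1.4925
Gain = 20 log₁₀(1.4925) ≈ 3.48 dB
∠G = 0.00° − 90.00° = -90.00°

3.5 dB, -90.0°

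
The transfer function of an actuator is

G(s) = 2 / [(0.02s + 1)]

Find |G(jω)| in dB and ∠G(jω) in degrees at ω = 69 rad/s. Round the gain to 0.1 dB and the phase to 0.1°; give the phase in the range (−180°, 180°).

1.4 dB, -54.1°

At ω = 69 rad/s:
pole (1 + j69·0.02) = 1 + j1.38 → |·| ≈ 1.7042, ∠ ≈ 54.07°
|G| = 2 · 1 / (1.7042) ≈ 1.1736
Gain = 20 log₁₀(1.1736) ≈ 1.39 dB
∠G = (0°) − (54.07°) = -54.07°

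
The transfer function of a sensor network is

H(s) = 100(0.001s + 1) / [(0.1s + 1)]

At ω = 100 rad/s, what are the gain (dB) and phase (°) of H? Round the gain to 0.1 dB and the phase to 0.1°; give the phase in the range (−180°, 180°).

20.0 dB, -78.6°

At ω = 100 rad/s:
zero (1 + j100·0.001) = 1 + j0.1 → |·| ≈ 1.005, ∠ ≈ 5.71°
pole (1 + j100·0.1) = 1 + j10 → |·| ≈ 10.05, ∠ ≈ 84.29°
|H| = 100 · 1.005 / (10.05) ≈ 10
Gain = 20 log₁₀(10) ≈ 20.00 dB
∠H = (5.71°) − (84.29°) = -78.58°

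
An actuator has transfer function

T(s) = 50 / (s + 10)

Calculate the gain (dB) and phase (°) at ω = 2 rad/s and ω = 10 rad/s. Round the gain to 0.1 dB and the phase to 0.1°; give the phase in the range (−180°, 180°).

ω = 2: 13.8 dB, -11.3°; ω = 10: 11.0 dB, -45.0°

Substitute s = j2:
Numerator: 50 = 50 + j0
Denominator: (j2) + 10 = 10 + j2
|N| = √(50² + 0²) ≈ 50, ∠N ≈ 0.00°
|D| = √(10² + 2²) ≈ 10.198, ∠D ≈ 11.31°
|T| = 50 / 10.198 ≈ 4.9029
Gain = 20 log₁₀(4.9029) ≈ 13.81 dB
∠T = 0.00° − 11.31° = -11.31°

Substitute s = j10:
Numerator: 50 = 50 + j0
Denominator: (j10) + 10 = 10 + j10
|N| = √(50² + 0²) ≈ 50, ∠N ≈ 0.00°
|D| = √(10² + 10²) ≈ 14.142, ∠D ≈ 45.00°
|T| = 50 / 14.142 ≈ 3.5356
Gain = 20 log₁₀(3.5356) ≈ 10.97 dB
∠T = 0.00° − 45.00° = -45.00°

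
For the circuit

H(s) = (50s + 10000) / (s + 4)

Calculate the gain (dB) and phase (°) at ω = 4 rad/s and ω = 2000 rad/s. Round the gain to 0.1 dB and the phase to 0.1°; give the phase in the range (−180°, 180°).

ω = 4: 65.0 dB, -43.9°; ω = 2000: 34.0 dB, -5.6°

Substitute s = j4:
Numerator: 50(j4) + 10000 = 10000 + j200
Denominator: (j4) + 4 = 4 + j4
|N| = √(10000² + 200²) ≈ 10002, ∠N ≈ 1.15°
|D| = √(4² + 4²) ≈ 5.6569, ∠D ≈ 45.00°
|H| = 10002 / 5.6569 ≈ 1768.1
Gain = 20 log₁₀(1768.1) ≈ 64.95 dB
∠H = 1.15° − 45.00° = -43.85°

Substitute s = j2000:
Numerator: 50(j2000) + 10000 = 10000 + j100000
Denominator: (j2000) + 4 = 4 + j2000
|N| = √(10000² + 100000²) ≈ 1.005e+05, ∠N ≈ 84.29°
|D| = √(4² + 2000²) ≈ 2000, ∠D ≈ 89.89°
|H| = 1.005e+05 / 2000 ≈ 50.25
Gain = 20 log₁₀(50.25) ≈ 34.02 dB
∠H = 84.29° − 89.89° = -5.60°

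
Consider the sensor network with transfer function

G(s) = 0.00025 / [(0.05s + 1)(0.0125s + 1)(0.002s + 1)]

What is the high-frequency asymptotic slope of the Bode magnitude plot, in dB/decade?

-60 dB/decade

Each pole contributes −20 dB/decade at high frequency; each zero contributes +20 dB/decade.
Net: 0 zero(s) − 3 pole(s) → -60 dB/decade.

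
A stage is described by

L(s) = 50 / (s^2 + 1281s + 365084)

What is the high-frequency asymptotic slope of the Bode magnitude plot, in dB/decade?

Each pole contributes −20 dB/decade at high frequency; each zero contributes +20 dB/decade.
Net: 0 zero(s) − 2 pole(s) → -40 dB/decade.

-40 dB/decade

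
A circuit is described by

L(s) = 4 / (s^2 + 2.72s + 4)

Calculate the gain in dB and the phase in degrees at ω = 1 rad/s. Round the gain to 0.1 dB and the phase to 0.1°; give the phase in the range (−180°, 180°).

-0.1 dB, -42.2°

At s = jω = j1:
quadratic: (j1)² + 2.72·j1 + 4 = 3 + j2.72 → |·| ≈ 4.0495, ∠ ≈ 42.20°
|L| = 4 / 4.0495 ≈ 0.98778
Gain = 20 log₁₀(0.98778) ≈ -0.11 dB
∠L = 0.00° − 42.20° = -42.20°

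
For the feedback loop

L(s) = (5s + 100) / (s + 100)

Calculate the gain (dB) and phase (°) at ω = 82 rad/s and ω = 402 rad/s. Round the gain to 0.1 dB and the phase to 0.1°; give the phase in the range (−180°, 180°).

Substitute s = j82:
Numerator: 5(j82) + 100 = 100 + j410
Denominator: (j82) + 100 = 100 + j82
|N| = √(100² + 410²) ≈ 422.02, ∠N ≈ 76.29°
|D| = √(100² + 82²) ≈ 129.32, ∠D ≈ 39.35°
|L| = 422.02 / 129.32 ≈ 3.2634
Gain = 20 log₁₀(3.2634) ≈ 10.27 dB
∠L = 76.29° − 39.35° = 36.94°

Substitute s = j402:
Numerator: 5(j402) + 100 = 100 + j2010
Denominator: (j402) + 100 = 100 + j402
|N| = √(100² + 2010²) ≈ 2012.5, ∠N ≈ 87.15°
|D| = √(100² + 402²) ≈ 414.25, ∠D ≈ 76.03°
|L| = 2012.5 / 414.25 ≈ 4.8582
Gain = 20 log₁₀(4.8582) ≈ 13.73 dB
∠L = 87.15° − 76.03° = 11.12°

ω = 82: 10.3 dB, 36.9°; ω = 402: 13.7 dB, 11.1°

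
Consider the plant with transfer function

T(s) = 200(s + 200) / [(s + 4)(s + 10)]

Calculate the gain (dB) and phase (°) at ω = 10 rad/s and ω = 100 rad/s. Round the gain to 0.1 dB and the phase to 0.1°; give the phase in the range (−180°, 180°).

At s = jω = j10:
zero (s+200): 200 + j10 → |·| = √(200²+10²) = √40100 ≈ 200.25, ∠ = arctan(10/200) ≈ 2.86°
pole (s+4): 4 + j10 → |·| = √(4²+10²) = √116 ≈ 10.77, ∠ = arctan(10/4) ≈ 68.20°
pole (s+10): 10 + j10 → |·| = √(10²+10²) = √200 ≈ 14.142, ∠ = arctan(10/10) ≈ 45.00°
|T| = 200 · 200.25 / 152.31 ≈ 262.95
Gain = 20 log₁₀(262.95) ≈ 48.40 dB
∠T = 2.86° − 113.20° = -110.34°

At s = jω = j100:
zero (s+200): 200 + j100 → |·| = √(200²+100²) = √50000 ≈ 223.61, ∠ = arctan(100/200) ≈ 26.57°
pole (s+4): 4 + j100 → |·| = √(4²+100²) = √10016 ≈ 100.08, ∠ = arctan(100/4) ≈ 87.71°
pole (s+10): 10 + j100 → |·| = √(10²+100²) = √10100 ≈ 100.5, ∠ = arctan(100/10) ≈ 84.29°
|T| = 200 · 223.61 / 10058 ≈ 4.4464
Gain = 20 log₁₀(4.4464) ≈ 12.96 dB
∠T = 26.57° − 172.00° = -145.43°

ω = 10: 48.4 dB, -110.3°; ω = 100: 13.0 dB, -145.4°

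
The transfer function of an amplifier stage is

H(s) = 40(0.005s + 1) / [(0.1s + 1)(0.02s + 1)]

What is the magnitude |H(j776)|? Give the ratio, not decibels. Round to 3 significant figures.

0.133

At ω = 776 rad/s:
zero (1 + j776·0.005) = 1 + j3.88 → |·| ≈ 4.0068, ∠ ≈ 75.55°
pole (1 + j776·0.1) = 1 + j77.6 → |·| ≈ 77.606, ∠ ≈ 89.26°
pole (1 + j776·0.02) = 1 + j15.52 → |·| ≈ 15.552, ∠ ≈ 86.31°
|H| = 40 · 4.0068 / (77.606 · 15.552) ≈ 0.13279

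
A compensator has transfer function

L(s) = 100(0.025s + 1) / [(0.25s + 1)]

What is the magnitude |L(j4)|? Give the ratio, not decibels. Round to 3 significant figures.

At ω = 4 rad/s:
zero (1 + j4·0.025) = 1 + j0.1 → |·| ≈ 1.005, ∠ ≈ 5.71°
pole (1 + j4·0.25) = 1 + j1 → |·| ≈ 1.4142, ∠ ≈ 45.00°
|L| = 100 · 1.005 / (1.4142) ≈ 71.065

71.1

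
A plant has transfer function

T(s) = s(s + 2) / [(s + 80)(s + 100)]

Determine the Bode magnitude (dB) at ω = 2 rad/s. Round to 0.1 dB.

At s = jω = j2:
zero (s+2): 2 + j2 → |·| = √(2²+2²) = √8 ≈ 2.8284, ∠ = arctan(2/2) ≈ 45.00°
zero at origin: s = j2 → |·| = 2, ∠ = 90.00°
pole (s+80): 80 + j2 → |·| = √(80²+2²) = √6404 ≈ 80.025, ∠ = arctan(2/80) ≈ 1.43°
pole (s+100): 100 + j2 → |·| = √(100²+2²) = √10004 ≈ 100.02, ∠ = arctan(2/100) ≈ 1.15°
|T| = 1 · 5.6568 / 8004.1 ≈ 0.00070674
Gain = 20 log₁₀(0.00070674) ≈ -63.01 dB

-63.0 dB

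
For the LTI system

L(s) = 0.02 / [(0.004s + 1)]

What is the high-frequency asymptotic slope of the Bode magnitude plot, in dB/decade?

Each pole contributes −20 dB/decade at high frequency; each zero contributes +20 dB/decade.
Net: 0 zero(s) − 1 pole(s) → -20 dB/decade.

-20 dB/decade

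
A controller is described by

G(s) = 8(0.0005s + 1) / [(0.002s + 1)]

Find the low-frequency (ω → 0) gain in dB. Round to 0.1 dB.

G(0) = 8 · 1 / 1 = 8
20 log₁₀(8) ≈ 18.06 dB

18.1 dB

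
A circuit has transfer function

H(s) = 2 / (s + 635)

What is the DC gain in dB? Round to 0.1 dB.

H(0) = 2 / (635) ≈ 0.0031496
20 log₁₀(0.0031496) ≈ -50.03 dB

-50.0 dB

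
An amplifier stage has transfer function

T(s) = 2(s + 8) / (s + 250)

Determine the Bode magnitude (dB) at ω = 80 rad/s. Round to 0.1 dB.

At s = jω = j80:
zero (s+8): 8 + j80 → |·| = √(8²+80²) = √6464 ≈ 80.399, ∠ = arctan(80/8) ≈ 84.29°
pole (s+250): 250 + j80 → |·| = √(250²+80²) = √68900 ≈ 262.49, ∠ = arctan(80/250) ≈ 17.74°
|T| = 2 · 80.399 / 262.49 ≈ 0.61259
Gain = 20 log₁₀(0.61259) ≈ -4.26 dB

-4.3 dB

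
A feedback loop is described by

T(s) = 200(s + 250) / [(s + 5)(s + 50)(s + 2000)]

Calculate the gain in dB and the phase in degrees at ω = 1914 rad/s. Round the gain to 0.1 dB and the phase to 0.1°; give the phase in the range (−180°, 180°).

At s = jω = j1914:
zero (s+250): 250 + j1914 → |·| = √(250²+1914²) = √3725896 ≈ 1930.3, ∠ = arctan(1914/250) ≈ 82.56°
pole (s+5): 5 + j1914 → |·| = √(5²+1914²) = √3663421 ≈ 1914, ∠ = arctan(1914/5) ≈ 89.85°
pole (s+50): 50 + j1914 → |·| = √(50²+1914²) = √3665896 ≈ 1914.7, ∠ = arctan(1914/50) ≈ 88.50°
pole (s+2000): 2000 + j1914 → |·| = √(2000²+1914²) = √7663396 ≈ 2768.3, ∠ = arctan(1914/2000) ≈ 43.74°
|T| = 200 · 1930.3 / 1.0145e+10 ≈ 3.8054e-05
Gain = 20 log₁₀(3.8054e-05) ≈ -88.39 dB
∠T = 82.56° − 222.09° = -139.53°

-88.4 dB, -139.5°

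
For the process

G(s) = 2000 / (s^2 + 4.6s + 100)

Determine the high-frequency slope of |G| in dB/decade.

Each pole contributes −20 dB/decade at high frequency; each zero contributes +20 dB/decade.
Net: 0 zero(s) − 2 pole(s) → -40 dB/decade.

-40 dB/decade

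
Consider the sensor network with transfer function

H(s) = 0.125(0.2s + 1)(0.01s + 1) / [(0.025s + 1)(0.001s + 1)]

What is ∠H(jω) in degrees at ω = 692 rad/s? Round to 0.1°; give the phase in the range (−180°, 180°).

50.0°

At ω = 692 rad/s:
zero (1 + j692·0.2) = 1 + j138.4 → |·| ≈ 138.4, ∠ ≈ 89.59°
zero (1 + j692·0.01) = 1 + j6.92 → |·| ≈ 6.9919, ∠ ≈ 81.78°
pole (1 + j692·0.025) = 1 + j17.3 → |·| ≈ 17.329, ∠ ≈ 86.69°
pole (1 + j692·0.001) = 1 + j0.692 → |·| ≈ 1.2161, ∠ ≈ 34.68°
∠H = (89.59° + 81.78°) − (86.69° + 34.68°) = 50.00°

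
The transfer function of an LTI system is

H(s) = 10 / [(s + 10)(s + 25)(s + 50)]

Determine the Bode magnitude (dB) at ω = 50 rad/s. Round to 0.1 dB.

-86.1 dB

At s = jω = j50:
pole (s+10): 10 + j50 → |·| = √(10²+50²) = √2600 ≈ 50.99, ∠ = arctan(50/10) ≈ 78.69°
pole (s+25): 25 + j50 → |·| = √(25²+50²) = √3125 ≈ 55.902, ∠ = arctan(50/25) ≈ 63.43°
pole (s+50): 50 + j50 → |·| = √(50²+50²) = √5000 ≈ 70.711, ∠ = arctan(50/50) ≈ 45.00°
|H| = 10 / 2.0156e+05 ≈ 4.9613e-05
Gain = 20 log₁₀(4.9613e-05) ≈ -86.09 dB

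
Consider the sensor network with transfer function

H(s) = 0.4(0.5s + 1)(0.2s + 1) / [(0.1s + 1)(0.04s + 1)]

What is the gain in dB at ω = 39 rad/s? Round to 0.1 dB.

18.3 dB

At ω = 39 rad/s:
zero (1 + j39·0.5) = 1 + j19.5 → |·| ≈ 19.526, ∠ ≈ 87.06°
zero (1 + j39·0.2) = 1 + j7.8 → |·| ≈ 7.8638, ∠ ≈ 82.69°
pole (1 + j39·0.1) = 1 + j3.9 → |·| ≈ 4.0262, ∠ ≈ 75.62°
pole (1 + j39·0.04) = 1 + j1.56 → |·| ≈ 1.853, ∠ ≈ 57.34°
|H| = 0.4 · 19.526 · 7.8638 / (4.0262 · 1.853) ≈ 8.2326
Gain = 20 log₁₀(8.2326) ≈ 18.31 dB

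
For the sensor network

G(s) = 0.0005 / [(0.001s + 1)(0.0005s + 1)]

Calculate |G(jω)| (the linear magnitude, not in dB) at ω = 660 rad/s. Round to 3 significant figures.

At ω = 660 rad/s:
pole (1 + j660·0.001) = 1 + j0.66 → |·| ≈ 1.1982, ∠ ≈ 33.42°
pole (1 + j660·0.0005) = 1 + j0.33 → |·| ≈ 1.053, ∠ ≈ 18.26°
|G| = 0.0005 · 1 / (1.1982 · 1.053) ≈ 0.00039629

0.000396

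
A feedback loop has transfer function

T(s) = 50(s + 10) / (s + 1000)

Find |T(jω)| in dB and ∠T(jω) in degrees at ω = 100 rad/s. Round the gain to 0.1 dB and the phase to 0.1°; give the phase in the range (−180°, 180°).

14.0 dB, 78.6°

At s = jω = j100:
zero (s+10): 10 + j100 → |·| = √(10²+100²) = √10100 ≈ 100.5, ∠ = arctan(100/10) ≈ 84.29°
pole (s+1000): 1000 + j100 → |·| = √(1000²+100²) = √1010000 ≈ 1005, ∠ = arctan(100/1000) ≈ 5.71°
|T| = 50 · 100.5 / 1005 ≈ 5
Gain = 20 log₁₀(5) ≈ 13.98 dB
∠T = 84.29° − 5.71° = 78.58°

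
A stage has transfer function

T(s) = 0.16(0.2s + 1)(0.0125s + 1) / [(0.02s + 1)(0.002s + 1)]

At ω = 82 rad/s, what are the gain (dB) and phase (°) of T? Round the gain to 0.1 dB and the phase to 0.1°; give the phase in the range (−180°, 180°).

5.7 dB, 64.3°

At ω = 82 rad/s:
zero (1 + j82·0.2) = 1 + j16.4 → |·| ≈ 16.43, ∠ ≈ 86.51°
zero (1 + j82·0.0125) = 1 + j1.025 → |·| ≈ 1.432, ∠ ≈ 45.71°
pole (1 + j82·0.02) = 1 + j1.64 → |·| ≈ 1.9208, ∠ ≈ 58.63°
pole (1 + j82·0.002) = 1 + j0.164 → |·| ≈ 1.0134, ∠ ≈ 9.31°
|T| = 0.16 · 16.43 · 1.432 / (1.9208 · 1.0134) ≈ 1.9339
Gain = 20 log₁₀(1.9339) ≈ 5.73 dB
∠T = (86.51° + 45.71°) − (58.63° + 9.31°) = 64.28°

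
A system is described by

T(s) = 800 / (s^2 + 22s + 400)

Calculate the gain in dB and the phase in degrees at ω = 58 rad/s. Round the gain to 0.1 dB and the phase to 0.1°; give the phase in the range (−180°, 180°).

-12.1 dB, -156.7°

At s = jω = j58:
quadratic: (j58)² + 22·j58 + 400 = -2964 + j1276 → |·| ≈ 3227, ∠ ≈ 156.71°
|T| = 800 / 3227 ≈ 0.24791
Gain = 20 log₁₀(0.24791) ≈ -12.11 dB
∠T = 0.00° − 156.71° = -156.71°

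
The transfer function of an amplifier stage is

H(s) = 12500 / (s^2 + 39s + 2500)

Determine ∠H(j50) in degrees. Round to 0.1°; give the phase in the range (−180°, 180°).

At s = jω = j50:
quadratic: (j50)² + 39·j50 + 2500 = 0 + j1950 → |·| ≈ 1950, ∠ ≈ 90.00°
∠H = 0.00° − 90.00° = -90.00°

-90.0°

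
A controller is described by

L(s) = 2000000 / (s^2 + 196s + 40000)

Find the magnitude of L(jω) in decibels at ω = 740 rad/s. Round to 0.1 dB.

11.6 dB

At s = jω = j740:
quadratic: (j740)² + 196·j740 + 40000 = -507600 + j145040 → |·| ≈ 5.2792e+05, ∠ ≈ 164.05°
|L| = 2000000 / 5.2792e+05 ≈ 3.7885
Gain = 20 log₁₀(3.7885) ≈ 11.57 dB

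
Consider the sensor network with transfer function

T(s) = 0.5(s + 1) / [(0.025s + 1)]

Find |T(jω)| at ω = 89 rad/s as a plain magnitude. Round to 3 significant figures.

At ω = 89 rad/s:
zero (1 + j89·1) = 1 + j89 → |·| ≈ 89.006, ∠ ≈ 89.36°
pole (1 + j89·0.025) = 1 + j2.225 → |·| ≈ 2.4394, ∠ ≈ 65.80°
|T| = 0.5 · 89.006 / (2.4394) ≈ 18.243

18.2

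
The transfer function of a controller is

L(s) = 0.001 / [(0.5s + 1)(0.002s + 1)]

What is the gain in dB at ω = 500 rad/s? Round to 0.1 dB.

-111.0 dB

At ω = 500 rad/s:
pole (1 + j500·0.5) = 1 + j250 → |·| ≈ 250, ∠ ≈ 89.77°
pole (1 + j500·0.002) = 1 + j1 → |·| ≈ 1.4142, ∠ ≈ 45.00°
|L| = 0.001 · 1 / (250 · 1.4142) ≈ 2.8285e-06
Gain = 20 log₁₀(2.8285e-06) ≈ -110.97 dB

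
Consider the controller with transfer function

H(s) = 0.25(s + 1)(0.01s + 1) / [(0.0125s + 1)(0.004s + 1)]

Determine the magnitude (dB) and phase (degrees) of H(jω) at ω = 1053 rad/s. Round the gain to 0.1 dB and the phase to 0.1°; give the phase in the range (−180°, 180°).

At ω = 1053 rad/s:
zero (1 + j1053·1) = 1 + j1053 → |·| ≈ 1053, ∠ ≈ 89.95°
zero (1 + j1053·0.01) = 1 + j10.53 → |·| ≈ 10.577, ∠ ≈ 84.58°
pole (1 + j1053·0.0125) = 1 + j13.1625 → |·| ≈ 13.2, ∠ ≈ 85.66°
pole (1 + j1053·0.004) = 1 + j4.212 → |·| ≈ 4.3291, ∠ ≈ 76.64°
|H| = 0.25 · 1053 · 10.577 / (13.2 · 4.3291) ≈ 48.726
Gain = 20 log₁₀(48.726) ≈ 33.76 dB
∠H = (89.95° + 84.58°) − (85.66° + 76.64°) = 12.23°

33.8 dB, 12.2°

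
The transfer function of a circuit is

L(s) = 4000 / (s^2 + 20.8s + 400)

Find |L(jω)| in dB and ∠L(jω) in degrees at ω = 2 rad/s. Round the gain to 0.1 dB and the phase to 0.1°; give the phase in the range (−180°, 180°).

20.0 dB, -6.0°

At s = jω = j2:
quadratic: (j2)² + 20.8·j2 + 400 = 396 + j41.6 → |·| ≈ 398.18, ∠ ≈ 6.00°
|L| = 4000 / 398.18 ≈ 10.046
Gain = 20 log₁₀(10.046) ≈ 20.04 dB
∠L = 0.00° − 6.00° = -6.00°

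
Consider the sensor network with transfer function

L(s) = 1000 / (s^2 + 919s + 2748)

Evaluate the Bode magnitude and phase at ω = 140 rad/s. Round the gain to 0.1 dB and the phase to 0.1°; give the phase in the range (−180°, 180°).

-42.3 dB, -97.5°

Substitute s = j140:
Numerator: 1000 = 1000 + j0
Denominator: (j140)^2 + 919(j140) + 2748 = -16852 + j128660
|N| = √(1000² + 0²) ≈ 1000, ∠N ≈ 0.00°
|D| = √(16852² + 128660²) ≈ 1.2976e+05, ∠D ≈ 97.46°
|L| = 1000 / 1.2976e+05 ≈ 0.0077065
Gain = 20 log₁₀(0.0077065) ≈ -42.26 dB
∠L = 0.00° − 97.46° = -97.46°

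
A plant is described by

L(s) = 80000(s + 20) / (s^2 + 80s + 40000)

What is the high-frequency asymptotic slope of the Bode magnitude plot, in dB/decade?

-20 dB/decade

Each pole contributes −20 dB/decade at high frequency; each zero contributes +20 dB/decade.
Net: 1 zero(s) − 2 pole(s) → -20 dB/decade.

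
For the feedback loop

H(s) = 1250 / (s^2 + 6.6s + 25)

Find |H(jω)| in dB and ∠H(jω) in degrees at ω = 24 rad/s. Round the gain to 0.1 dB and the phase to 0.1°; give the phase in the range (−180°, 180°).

At s = jω = j24:
quadratic: (j24)² + 6.6·j24 + 25 = -551 + j158.4 → |·| ≈ 573.32, ∠ ≈ 163.96°
|H| = 1250 / 573.32 ≈ 2.1803
Gain = 20 log₁₀(2.1803) ≈ 6.77 dB
∠H = 0.00° − 163.96° = -163.96°

6.8 dB, -164.0°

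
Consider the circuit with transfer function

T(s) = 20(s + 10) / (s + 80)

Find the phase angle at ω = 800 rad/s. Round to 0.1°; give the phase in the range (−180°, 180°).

At s = jω = j800:
zero (s+10): 10 + j800 → |·| = √(10²+800²) = √640100 ≈ 800.06, ∠ = arctan(800/10) ≈ 89.28°
pole (s+80): 80 + j800 → |·| = √(80²+800²) = √646400 ≈ 803.99, ∠ = arctan(800/80) ≈ 84.29°
∠T = 89.28° − 84.29° = 4.99°

5.0°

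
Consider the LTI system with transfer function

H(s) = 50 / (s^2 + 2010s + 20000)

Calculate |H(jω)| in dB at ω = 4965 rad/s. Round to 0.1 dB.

Substitute s = j4965:
Numerator: 50 = 50 + j0
Denominator: (j4965)^2 + 2010(j4965) + 20000 = -24631225 + j9979650
|N| = √(50² + 0²) ≈ 50, ∠N ≈ 0.00°
|D| = √(24631225² + 9979650²) ≈ 2.6576e+07, ∠D ≈ 157.94°
|H| = 50 / 2.6576e+07 ≈ 1.8814e-06
Gain = 20 log₁₀(1.8814e-06) ≈ -114.51 dB

-114.5 dB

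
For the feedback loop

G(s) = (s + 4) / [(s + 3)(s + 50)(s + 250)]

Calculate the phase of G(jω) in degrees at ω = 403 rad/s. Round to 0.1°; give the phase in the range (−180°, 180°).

-141.3°

At s = jω = j403:
zero (s+4): 4 + j403 → |·| = √(4²+403²) = √162425 ≈ 403.02, ∠ = arctan(403/4) ≈ 89.43°
pole (s+3): 3 + j403 → |·| = √(3²+403²) = √162418 ≈ 403.01, ∠ = arctan(403/3) ≈ 89.57°
pole (s+50): 50 + j403 → |·| = √(50²+403²) = √164909 ≈ 406.09, ∠ = arctan(403/50) ≈ 82.93°
pole (s+250): 250 + j403 → |·| = √(250²+403²) = √224909 ≈ 474.25, ∠ = arctan(403/250) ≈ 58.19°
∠G = 89.43° − 230.69° = -141.26°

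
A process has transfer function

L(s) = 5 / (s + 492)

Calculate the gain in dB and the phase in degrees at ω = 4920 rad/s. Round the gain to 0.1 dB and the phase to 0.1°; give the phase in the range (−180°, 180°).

-59.9 dB, -84.3°

At s = jω = j4920:
pole (s+492): 492 + j4920 → |·| = √(492²+4920²) = √24448464 ≈ 4944.5, ∠ = arctan(4920/492) ≈ 84.29°
|L| = 5 / 4944.5 ≈ 0.0010112
Gain = 20 log₁₀(0.0010112) ≈ -59.90 dB
∠L = 0.00° − 84.29° = -84.29°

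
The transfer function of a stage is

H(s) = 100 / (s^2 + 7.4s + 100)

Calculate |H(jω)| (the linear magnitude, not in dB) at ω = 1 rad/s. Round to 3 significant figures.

1.01

At s = jω = j1:
quadratic: (j1)² + 7.4·j1 + 100 = 99 + j7.4 → |·| ≈ 99.276, ∠ ≈ 4.27°
|H| = 100 / 99.276 ≈ 1.0073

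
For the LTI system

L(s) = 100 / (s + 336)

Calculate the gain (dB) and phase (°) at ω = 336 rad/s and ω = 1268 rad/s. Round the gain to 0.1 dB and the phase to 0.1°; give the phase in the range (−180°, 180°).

ω = 336: -13.5 dB, -45.0°; ω = 1268: -22.4 dB, -75.2°

Substitute s = j336:
Numerator: 100 = 100 + j0
Denominator: (j336) + 336 = 336 + j336
|N| = √(100² + 0²) ≈ 100, ∠N ≈ 0.00°
|D| = √(336² + 336²) ≈ 475.18, ∠D ≈ 45.00°
|L| = 100 / 475.18 ≈ 0.21045
Gain = 20 log₁₀(0.21045) ≈ -13.54 dB
∠L = 0.00° − 45.00° = -45.00°

Substitute s = j1268:
Numerator: 100 = 100 + j0
Denominator: (j1268) + 336 = 336 + j1268
|N| = √(100² + 0²) ≈ 100, ∠N ≈ 0.00°
|D| = √(336² + 1268²) ≈ 1311.8, ∠D ≈ 75.16°
|L| = 100 / 1311.8 ≈ 0.076231
Gain = 20 log₁₀(0.076231) ≈ -22.36 dB
∠L = 0.00° − 75.16° = -75.16°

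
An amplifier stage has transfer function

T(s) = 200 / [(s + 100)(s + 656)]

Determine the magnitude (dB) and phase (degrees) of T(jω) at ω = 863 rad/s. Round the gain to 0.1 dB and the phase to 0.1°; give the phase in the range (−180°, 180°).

At s = jω = j863:
pole (s+100): 100 + j863 → |·| = √(100²+863²) = √754769 ≈ 868.77, ∠ = arctan(863/100) ≈ 83.39°
pole (s+656): 656 + j863 → |·| = √(656²+863²) = √1175105 ≈ 1084, ∠ = arctan(863/656) ≈ 52.76°
|T| = 200 / 9.4175e+05 ≈ 0.00021237
Gain = 20 log₁₀(0.00021237) ≈ -73.46 dB
∠T = 0.00° − 136.15° = -136.15°

-73.5 dB, -136.2°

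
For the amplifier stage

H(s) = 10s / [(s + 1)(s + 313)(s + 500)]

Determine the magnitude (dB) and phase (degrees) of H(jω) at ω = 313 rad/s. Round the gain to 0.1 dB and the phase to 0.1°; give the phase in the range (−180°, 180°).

-88.3 dB, -76.9°

At s = jω = j313:
zero at origin: s = j313 → |·| = 313, ∠ = 90.00°
pole (s+1): 1 + j313 → |·| = √(1²+313²) = √97970 ≈ 313, ∠ = arctan(313/1) ≈ 89.82°
pole (s+313): 313 + j313 → |·| = √(313²+313²) = √195938 ≈ 442.65, ∠ = arctan(313/313) ≈ 45.00°
pole (s+500): 500 + j313 → |·| = √(500²+313²) = √347969 ≈ 589.89, ∠ = arctan(313/500) ≈ 32.05°
|H| = 10 · 313 / 8.1729e+07 ≈ 3.8297e-05
Gain = 20 log₁₀(3.8297e-05) ≈ -88.34 dB
∠H = 90.00° − 166.87° = -76.87°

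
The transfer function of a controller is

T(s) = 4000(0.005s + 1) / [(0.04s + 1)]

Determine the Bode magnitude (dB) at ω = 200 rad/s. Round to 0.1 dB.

At ω = 200 rad/s:
zero (1 + j200·0.005) = 1 + j1 → |·| ≈ 1.4142, ∠ ≈ 45.00°
pole (1 + j200·0.04) = 1 + j8 → |·| ≈ 8.0623, ∠ ≈ 82.87°
|T| = 4000 · 1.4142 / (8.0623) ≈ 701.64
Gain = 20 log₁₀(701.64) ≈ 56.92 dB

56.9 dB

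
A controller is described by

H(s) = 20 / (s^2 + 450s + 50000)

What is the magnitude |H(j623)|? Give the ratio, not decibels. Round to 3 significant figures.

Substitute s = j623:
Numerator: 20 = 20 + j0
Denominator: (j623)^2 + 450(j623) + 50000 = -338129 + j280350
|N| = √(20² + 0²) ≈ 20, ∠N ≈ 0.00°
|D| = √(338129² + 280350²) ≈ 4.3923e+05, ∠D ≈ 140.34°
|H| = 20 / 4.3923e+05 ≈ 4.5534e-05

4.55e-05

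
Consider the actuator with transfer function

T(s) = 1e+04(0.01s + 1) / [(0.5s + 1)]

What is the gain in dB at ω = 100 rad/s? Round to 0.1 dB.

At ω = 100 rad/s:
zero (1 + j100·0.01) = 1 + j1 → |·| ≈ 1.4142, ∠ ≈ 45.00°
pole (1 + j100·0.5) = 1 + j50 → |·| ≈ 50.01, ∠ ≈ 88.85°
|T| = 1e+04 · 1.4142 / (50.01) ≈ 282.78
Gain = 20 log₁₀(282.78) ≈ 49.03 dB

49.0 dB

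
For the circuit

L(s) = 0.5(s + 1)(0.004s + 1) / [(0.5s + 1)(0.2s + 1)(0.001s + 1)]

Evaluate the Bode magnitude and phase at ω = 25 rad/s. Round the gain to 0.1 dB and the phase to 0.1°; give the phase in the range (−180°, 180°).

-14.1 dB, -72.1°

At ω = 25 rad/s:
zero (1 + j25·1) = 1 + j25 → |·| ≈ 25.02, ∠ ≈ 87.71°
zero (1 + j25·0.004) = 1 + j0.1 → |·| ≈ 1.005, ∠ ≈ 5.71°
pole (1 + j25·0.5) = 1 + j12.5 → |·| ≈ 12.54, ∠ ≈ 85.43°
pole (1 + j25·0.2) = 1 + j5 → |·| ≈ 5.099, ∠ ≈ 78.69°
pole (1 + j25·0.001) = 1 + j0.025 → |·| ≈ 1.0003, ∠ ≈ 1.43°
|L| = 0.5 · 25.02 · 1.005 / (12.54 · 5.099 · 1.0003) ≈ 0.19657
Gain = 20 log₁₀(0.19657) ≈ -14.13 dB
∠L = (87.71° + 5.71°) − (85.43° + 78.69° + 1.43°) = -72.13°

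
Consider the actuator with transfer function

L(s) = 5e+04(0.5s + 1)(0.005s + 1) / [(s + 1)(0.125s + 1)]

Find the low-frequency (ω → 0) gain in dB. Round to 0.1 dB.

L(0) = 5e+04 · 1 / 1 = 50000
20 log₁₀(50000) ≈ 93.98 dB

94.0 dB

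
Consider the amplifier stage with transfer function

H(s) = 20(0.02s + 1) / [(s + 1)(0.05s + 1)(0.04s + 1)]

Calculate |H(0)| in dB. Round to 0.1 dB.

26.0 dB

H(0) = 20 · 1 / 1 = 20
20 log₁₀(20) ≈ 26.02 dB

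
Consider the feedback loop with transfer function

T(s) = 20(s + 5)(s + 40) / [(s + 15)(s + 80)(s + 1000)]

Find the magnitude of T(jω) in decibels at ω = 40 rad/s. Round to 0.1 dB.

-38.5 dB

At s = jω = j40:
zero (s+5): 5 + j40 → |·| = √(5²+40²) = √1625 ≈ 40.311, ∠ = arctan(40/5) ≈ 82.87°
zero (s+40): 40 + j40 → |·| = √(40²+40²) = √3200 ≈ 56.569, ∠ = arctan(40/40) ≈ 45.00°
pole (s+15): 15 + j40 → |·| = √(15²+40²) = √1825 ≈ 42.72, ∠ = arctan(40/15) ≈ 69.44°
pole (s+80): 80 + j40 → |·| = √(80²+40²) = √8000 ≈ 89.443, ∠ = arctan(40/80) ≈ 26.57°
pole (s+1000): 1000 + j40 → |·| = √(1000²+40²) = √1001600 ≈ 1000.8, ∠ = arctan(40/1000) ≈ 2.29°
|T| = 20 · 2280.4 / 3.8241e+06 ≈ 0.011926
Gain = 20 log₁₀(0.011926) ≈ -38.47 dB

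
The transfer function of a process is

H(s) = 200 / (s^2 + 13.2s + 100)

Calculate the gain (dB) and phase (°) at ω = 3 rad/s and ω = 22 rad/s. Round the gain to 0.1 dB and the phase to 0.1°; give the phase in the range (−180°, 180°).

At s = jω = j3:
quadratic: (j3)² + 13.2·j3 + 100 = 91 + j39.6 → |·| ≈ 99.243, ∠ ≈ 23.52°
|H| = 200 / 99.243 ≈ 2.0153
Gain = 20 log₁₀(2.0153) ≈ 6.09 dB
∠H = 0.00° − 23.52° = -23.52°

At s = jω = j22:
quadratic: (j22)² + 13.2·j22 + 100 = -384 + j290.4 → |·| ≈ 481.44, ∠ ≈ 142.90°
|H| = 200 / 481.44 ≈ 0.41542
Gain = 20 log₁₀(0.41542) ≈ -7.63 dB
∠H = 0.00° − 142.90° = -142.90°

ω = 3: 6.1 dB, -23.5°; ω = 22: -7.6 dB, -142.9°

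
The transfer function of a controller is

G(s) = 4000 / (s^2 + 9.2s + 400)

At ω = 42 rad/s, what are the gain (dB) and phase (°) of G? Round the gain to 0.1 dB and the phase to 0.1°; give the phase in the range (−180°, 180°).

9.0 dB, -164.2°

At s = jω = j42:
quadratic: (j42)² + 9.2·j42 + 400 = -1364 + j386.4 → |·| ≈ 1417.7, ∠ ≈ 164.18°
|G| = 4000 / 1417.7 ≈ 2.8215
Gain = 20 log₁₀(2.8215) ≈ 9.01 dB
∠G = 0.00° − 164.18° = -164.18°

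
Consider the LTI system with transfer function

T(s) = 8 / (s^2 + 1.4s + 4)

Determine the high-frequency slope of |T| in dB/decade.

-40 dB/decade

Each pole contributes −20 dB/decade at high frequency; each zero contributes +20 dB/decade.
Net: 0 zero(s) − 2 pole(s) → -40 dB/decade.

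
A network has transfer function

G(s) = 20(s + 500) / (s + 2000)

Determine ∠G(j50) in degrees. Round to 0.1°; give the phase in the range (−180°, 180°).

At s = jω = j50:
zero (s+500): 500 + j50 → |·| = √(500²+50²) = √252500 ≈ 502.49, ∠ = arctan(50/500) ≈ 5.71°
pole (s+2000): 2000 + j50 → |·| = √(2000²+50²) = √4002500 ≈ 2000.6, ∠ = arctan(50/2000) ≈ 1.43°
∠G = 5.71° − 1.43° = 4.28°

4.3°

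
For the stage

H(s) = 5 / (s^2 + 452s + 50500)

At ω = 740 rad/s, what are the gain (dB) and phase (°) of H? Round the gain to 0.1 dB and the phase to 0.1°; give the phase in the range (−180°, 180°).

Substitute s = j740:
Numerator: 5 = 5 + j0
Denominator: (j740)^2 + 452(j740) + 50500 = -497100 + j334480
|N| = √(5² + 0²) ≈ 5, ∠N ≈ 0.00°
|D| = √(497100² + 334480²) ≈ 5.9915e+05, ∠D ≈ 146.06°
|H| = 5 / 5.9915e+05 ≈ 8.3452e-06
Gain = 20 log₁₀(8.3452e-06) ≈ -101.57 dB
∠H = 0.00° − 146.06° = -146.06°

-101.6 dB, -146.1°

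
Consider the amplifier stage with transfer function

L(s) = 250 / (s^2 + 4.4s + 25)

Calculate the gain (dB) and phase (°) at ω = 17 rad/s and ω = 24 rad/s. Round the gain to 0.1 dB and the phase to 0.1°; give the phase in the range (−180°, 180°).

ω = 17: -0.8 dB, -164.2°; ω = 24: -7.0 dB, -169.2°

At s = jω = j17:
quadratic: (j17)² + 4.4·j17 + 25 = -264 + j74.8 → |·| ≈ 274.39, ∠ ≈ 164.18°
|L| = 250 / 274.39 ≈ 0.91111
Gain = 20 log₁₀(0.91111) ≈ -0.81 dB
∠L = 0.00° − 164.18° = -164.18°

At s = jω = j24:
quadratic: (j24)² + 4.4·j24 + 25 = -551 + j105.6 → |·| ≈ 561.03, ∠ ≈ 169.15°
|L| = 250 / 561.03 ≈ 0.44561
Gain = 20 log₁₀(0.44561) ≈ -7.02 dB
∠L = 0.00° − 169.15° = -169.15°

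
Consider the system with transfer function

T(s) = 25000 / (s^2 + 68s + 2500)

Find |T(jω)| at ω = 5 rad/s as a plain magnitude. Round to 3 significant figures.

10.0

At s = jω = j5:
quadratic: (j5)² + 68·j5 + 2500 = 2475 + j340 → |·| ≈ 2498.2, ∠ ≈ 7.82°
|T| = 25000 / 2498.2 ≈ 10.007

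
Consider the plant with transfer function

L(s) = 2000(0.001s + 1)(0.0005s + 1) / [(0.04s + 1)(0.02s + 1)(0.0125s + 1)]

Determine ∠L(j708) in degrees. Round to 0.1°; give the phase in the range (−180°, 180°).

157.3°

At ω = 708 rad/s:
zero (1 + j708·0.001) = 1 + j0.708 → |·| ≈ 1.2253, ∠ ≈ 35.30°
zero (1 + j708·0.0005) = 1 + j0.354 → |·| ≈ 1.0608, ∠ ≈ 19.49°
pole (1 + j708·0.04) = 1 + j28.32 → |·| ≈ 28.338, ∠ ≈ 87.98°
pole (1 + j708·0.02) = 1 + j14.16 → |·| ≈ 14.195, ∠ ≈ 85.96°
pole (1 + j708·0.0125) = 1 + j8.85 → |·| ≈ 8.9063, ∠ ≈ 83.55°
∠L = (35.30° + 19.49°) − (87.98° + 85.96° + 83.55°) = -202.70° ≡ 157.30° (principal value)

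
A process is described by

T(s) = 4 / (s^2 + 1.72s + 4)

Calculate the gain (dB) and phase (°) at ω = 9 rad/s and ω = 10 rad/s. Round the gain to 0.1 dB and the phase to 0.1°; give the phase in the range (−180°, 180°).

ω = 9: -25.9 dB, -168.6°; ω = 10: -27.7 dB, -169.8°

At s = jω = j9:
quadratic: (j9)² + 1.72·j9 + 4 = -77 + j15.48 → |·| ≈ 78.541, ∠ ≈ 168.63°
|T| = 4 / 78.541 ≈ 0.050929
Gain = 20 log₁₀(0.050929) ≈ -25.86 dB
∠T = 0.00° − 168.63° = -168.63°

At s = jω = j10:
quadratic: (j10)² + 1.72·j10 + 4 = -96 + j17.2 → |·| ≈ 97.529, ∠ ≈ 169.84°
|T| = 4 / 97.529 ≈ 0.041013
Gain = 20 log₁₀(0.041013) ≈ -27.74 dB
∠T = 0.00° − 169.84° = -169.84°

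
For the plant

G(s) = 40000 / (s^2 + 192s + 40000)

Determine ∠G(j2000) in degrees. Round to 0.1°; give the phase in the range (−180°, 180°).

-174.5°

At s = jω = j2000:
quadratic: (j2000)² + 192·j2000 + 40000 = -3960000 + j384000 → |·| ≈ 3.9786e+06, ∠ ≈ 174.46°
∠G = 0.00° − 174.46° = -174.46°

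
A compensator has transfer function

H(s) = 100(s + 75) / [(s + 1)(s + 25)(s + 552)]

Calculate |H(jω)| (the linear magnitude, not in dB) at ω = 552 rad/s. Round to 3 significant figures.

0.000234

At s = jω = j552:
zero (s+75): 75 + j552 → |·| = √(75²+552²) = √310329 ≈ 557.07, ∠ = arctan(552/75) ≈ 82.26°
pole (s+1): 1 + j552 → |·| = √(1²+552²) = √304705 ≈ 552, ∠ = arctan(552/1) ≈ 89.90°
pole (s+25): 25 + j552 → |·| = √(25²+552²) = √305329 ≈ 552.57, ∠ = arctan(552/25) ≈ 87.41°
pole (s+552): 552 + j552 → |·| = √(552²+552²) = √609408 ≈ 780.65, ∠ = arctan(552/552) ≈ 45.00°
|H| = 100 · 557.07 / 2.3811e+08 ≈ 0.00023395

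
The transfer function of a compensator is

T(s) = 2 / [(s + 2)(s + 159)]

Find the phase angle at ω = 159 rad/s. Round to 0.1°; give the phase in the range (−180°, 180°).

At s = jω = j159:
pole (s+2): 2 + j159 → |·| = √(2²+159²) = √25285 ≈ 159.01, ∠ = arctan(159/2) ≈ 89.28°
pole (s+159): 159 + j159 → |·| = √(159²+159²) = √50562 ≈ 224.86, ∠ = arctan(159/159) ≈ 45.00°
∠T = 0.00° − 134.28° = -134.28°

-134.3°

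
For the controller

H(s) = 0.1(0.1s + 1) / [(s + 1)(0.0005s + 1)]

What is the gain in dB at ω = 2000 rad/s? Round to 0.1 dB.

At ω = 2000 rad/s:
zero (1 + j2000·0.1) = 1 + j200 → |·| ≈ 200, ∠ ≈ 89.71°
pole (1 + j2000·1) = 1 + j2000 → |·| ≈ 2000, ∠ ≈ 89.97°
pole (1 + j2000·0.0005) = 1 + j1 → |·| ≈ 1.4142, ∠ ≈ 45.00°
|H| = 0.1 · 200 / (2000 · 1.4142) ≈ 0.0070711
Gain = 20 log₁₀(0.0070711) ≈ -43.01 dB

-43.0 dB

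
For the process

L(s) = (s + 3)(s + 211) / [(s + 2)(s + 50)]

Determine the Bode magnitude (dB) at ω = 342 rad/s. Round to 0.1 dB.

1.3 dB

At s = jω = j342:
zero (s+3): 3 + j342 → |·| = √(3²+342²) = √116973 ≈ 342.01, ∠ = arctan(342/3) ≈ 89.50°
zero (s+211): 211 + j342 → |·| = √(211²+342²) = √161485 ≈ 401.85, ∠ = arctan(342/211) ≈ 58.33°
pole (s+2): 2 + j342 → |·| = √(2²+342²) = √116968 ≈ 342.01, ∠ = arctan(342/2) ≈ 89.66°
pole (s+50): 50 + j342 → |·| = √(50²+342²) = √119464 ≈ 345.64, ∠ = arctan(342/50) ≈ 81.68°
|L| = 1 · 1.3744e+05 / 1.1821e+05 ≈ 1.1627
Gain = 20 log₁₀(1.1627) ≈ 1.31 dB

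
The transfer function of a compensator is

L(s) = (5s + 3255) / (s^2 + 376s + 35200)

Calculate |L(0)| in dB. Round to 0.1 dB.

L(0) = 3255 / 35200 ≈ 0.092472
20 log₁₀(0.092472) ≈ -20.68 dB

-20.7 dB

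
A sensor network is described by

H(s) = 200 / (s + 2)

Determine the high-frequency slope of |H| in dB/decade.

-20 dB/decade

Each pole contributes −20 dB/decade at high frequency; each zero contributes +20 dB/decade.
Net: 0 zero(s) − 1 pole(s) → -20 dB/decade.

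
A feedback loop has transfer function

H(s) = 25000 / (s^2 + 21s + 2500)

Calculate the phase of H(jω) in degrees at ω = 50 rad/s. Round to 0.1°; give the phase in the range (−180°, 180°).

At s = jω = j50:
quadratic: (j50)² + 21·j50 + 2500 = 0 + j1050 → |·| ≈ 1050, ∠ ≈ 90.00°
∠H = 0.00° − 90.00° = -90.00°

-90.0°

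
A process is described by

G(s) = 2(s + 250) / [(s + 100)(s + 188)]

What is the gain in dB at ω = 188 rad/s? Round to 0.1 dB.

-39.1 dB

At s = jω = j188:
zero (s+250): 250 + j188 → |·| = √(250²+188²) = √97844 ≈ 312.8, ∠ = arctan(188/250) ≈ 36.94°
pole (s+100): 100 + j188 → |·| = √(100²+188²) = √45344 ≈ 212.94, ∠ = arctan(188/100) ≈ 61.99°
pole (s+188): 188 + j188 → |·| = √(188²+188²) = √70688 ≈ 265.87, ∠ = arctan(188/188) ≈ 45.00°
|G| = 2 · 312.8 / 56614 ≈ 0.01105
Gain = 20 log₁₀(0.01105) ≈ -39.13 dB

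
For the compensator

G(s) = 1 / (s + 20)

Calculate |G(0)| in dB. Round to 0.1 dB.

G(0) = 1 / (20) = 0.05
20 log₁₀(0.05) ≈ -26.02 dB

-26.0 dB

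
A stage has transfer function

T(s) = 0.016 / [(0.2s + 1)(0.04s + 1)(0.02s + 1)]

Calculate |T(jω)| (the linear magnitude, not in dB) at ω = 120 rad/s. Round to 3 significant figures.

5.23e-05

At ω = 120 rad/s:
pole (1 + j120·0.2) = 1 + j24 → |·| ≈ 24.021, ∠ ≈ 87.61°
pole (1 + j120·0.04) = 1 + j4.8 → |·| ≈ 4.9031, ∠ ≈ 78.23°
pole (1 + j120·0.02) = 1 + j2.4 → |·| ≈ 2.6, ∠ ≈ 67.38°
|T| = 0.016 · 1 / (24.021 · 4.9031 · 2.6) ≈ 5.225e-05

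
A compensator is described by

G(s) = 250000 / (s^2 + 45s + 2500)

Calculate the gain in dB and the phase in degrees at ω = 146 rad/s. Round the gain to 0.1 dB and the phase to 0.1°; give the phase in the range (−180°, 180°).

At s = jω = j146:
quadratic: (j146)² + 45·j146 + 2500 = -18816 + j6570 → |·| ≈ 19930, ∠ ≈ 160.75°
|G| = 250000 / 19930 ≈ 12.544
Gain = 20 log₁₀(12.544) ≈ 21.97 dB
∠G = 0.00° − 160.75° = -160.75°

22.0 dB, -160.8°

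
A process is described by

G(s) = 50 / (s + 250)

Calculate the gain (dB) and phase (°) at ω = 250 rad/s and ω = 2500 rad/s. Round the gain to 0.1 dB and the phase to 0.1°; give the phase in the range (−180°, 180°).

At s = jω = j250:
pole (s+250): 250 + j250 → |·| = √(250²+250²) = √125000 ≈ 353.55, ∠ = arctan(250/250) ≈ 45.00°
|G| = 50 / 353.55 ≈ 0.14142
Gain = 20 log₁₀(0.14142) ≈ -16.99 dB
∠G = 0.00° − 45.00° = -45.00°

At s = jω = j2500:
pole (s+250): 250 + j2500 → |·| = √(250²+2500²) = √6312500 ≈ 2512.5, ∠ = arctan(2500/250) ≈ 84.29°
|G| = 50 / 2512.5 ≈ 0.0199
Gain = 20 log₁₀(0.0199) ≈ -34.02 dB
∠G = 0.00° − 84.29° = -84.29°

ω = 250: -17.0 dB, -45.0°; ω = 2500: -34.0 dB, -84.3°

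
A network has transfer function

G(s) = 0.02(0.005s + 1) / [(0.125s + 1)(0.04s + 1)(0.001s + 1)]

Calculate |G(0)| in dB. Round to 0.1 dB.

-34.0 dB

G(0) = 0.02 · 1 / 1 = 0.02
20 log₁₀(0.02) ≈ -33.98 dB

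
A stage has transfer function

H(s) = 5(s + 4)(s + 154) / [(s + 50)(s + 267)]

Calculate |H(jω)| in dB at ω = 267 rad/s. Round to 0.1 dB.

12.1 dB

At s = jω = j267:
zero (s+4): 4 + j267 → |·| = √(4²+267²) = √71305 ≈ 267.03, ∠ = arctan(267/4) ≈ 89.14°
zero (s+154): 154 + j267 → |·| = √(154²+267²) = √95005 ≈ 308.23, ∠ = arctan(267/154) ≈ 60.02°
pole (s+50): 50 + j267 → |·| = √(50²+267²) = √73789 ≈ 271.64, ∠ = arctan(267/50) ≈ 79.39°
pole (s+267): 267 + j267 → |·| = √(267²+267²) = √142578 ≈ 377.6, ∠ = arctan(267/267) ≈ 45.00°
|H| = 5 · 82307 / 1.0257e+05 ≈ 4.0122
Gain = 20 log₁₀(4.0122) ≈ 12.07 dB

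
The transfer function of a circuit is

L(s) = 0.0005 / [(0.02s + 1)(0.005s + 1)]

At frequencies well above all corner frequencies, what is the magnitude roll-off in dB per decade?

-40 dB/decade

Each pole contributes −20 dB/decade at high frequency; each zero contributes +20 dB/decade.
Net: 0 zero(s) − 2 pole(s) → -40 dB/decade.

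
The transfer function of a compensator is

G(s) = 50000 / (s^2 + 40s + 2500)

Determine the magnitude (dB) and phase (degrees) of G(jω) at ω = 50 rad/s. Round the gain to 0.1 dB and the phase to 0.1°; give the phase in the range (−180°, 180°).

28.0 dB, -90.0°

At s = jω = j50:
quadratic: (j50)² + 40·j50 + 2500 = 0 + j2000 → |·| ≈ 2000, ∠ ≈ 90.00°
|G| = 50000 / 2000 ≈ 25
Gain = 20 log₁₀(25) ≈ 27.96 dB
∠G = 0.00° − 90.00° = -90.00°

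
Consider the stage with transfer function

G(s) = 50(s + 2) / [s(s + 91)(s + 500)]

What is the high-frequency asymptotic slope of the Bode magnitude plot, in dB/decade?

-40 dB/decade

Each pole contributes −20 dB/decade at high frequency; each zero contributes +20 dB/decade.
Net: 1 zero(s) − 3 pole(s) → -40 dB/decade.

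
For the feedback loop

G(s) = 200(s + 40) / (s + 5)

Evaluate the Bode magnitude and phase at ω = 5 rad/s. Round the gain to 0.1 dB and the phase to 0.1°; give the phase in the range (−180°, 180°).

61.1 dB, -37.9°

At s = jω = j5:
zero (s+40): 40 + j5 → |·| = √(40²+5²) = √1625 ≈ 40.311, ∠ = arctan(5/40) ≈ 7.13°
pole (s+5): 5 + j5 → |·| = √(5²+5²) = √50 ≈ 7.0711, ∠ = arctan(5/5) ≈ 45.00°
|G| = 200 · 40.311 / 7.0711 ≈ 1140.2
Gain = 20 log₁₀(1140.2) ≈ 61.14 dB
∠G = 7.13° − 45.00° = -37.87°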